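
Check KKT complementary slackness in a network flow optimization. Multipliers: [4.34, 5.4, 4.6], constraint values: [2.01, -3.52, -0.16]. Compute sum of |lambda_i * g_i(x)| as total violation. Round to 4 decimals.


KKT complementary slackness check:
lambda_1 * g_1 = 4.34 * 2.01 = 8.7234
lambda_2 * g_2 = 5.4 * -3.52 = -19.008
lambda_3 * g_3 = 4.6 * -0.16 = -0.736
Total violation = 8.7234 + 19.008 + 0.736 = 28.4674


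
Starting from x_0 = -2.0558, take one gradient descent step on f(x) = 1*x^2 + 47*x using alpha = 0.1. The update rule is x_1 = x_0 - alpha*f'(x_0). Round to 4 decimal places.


We compute the gradient at x_0 and apply the update.
f'(x) = 2*x + 47
f'(-2.0558) = 2*-2.0558 + 47 = 42.8884
x_1 = -2.0558 - 0.1*42.8884 = -6.3446


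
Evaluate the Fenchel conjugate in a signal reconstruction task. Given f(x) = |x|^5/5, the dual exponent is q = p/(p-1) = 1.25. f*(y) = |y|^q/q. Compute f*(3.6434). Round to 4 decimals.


The conjugate exponent q satisfies 1/p + 1/q = 1.
p = 5, so q = 5/(5 - 1) = 1.25
|y|^q = 3.6434^1.25 = 5.0337
f*(3.6434) = 5.0337 / 1.25 = 4.0269


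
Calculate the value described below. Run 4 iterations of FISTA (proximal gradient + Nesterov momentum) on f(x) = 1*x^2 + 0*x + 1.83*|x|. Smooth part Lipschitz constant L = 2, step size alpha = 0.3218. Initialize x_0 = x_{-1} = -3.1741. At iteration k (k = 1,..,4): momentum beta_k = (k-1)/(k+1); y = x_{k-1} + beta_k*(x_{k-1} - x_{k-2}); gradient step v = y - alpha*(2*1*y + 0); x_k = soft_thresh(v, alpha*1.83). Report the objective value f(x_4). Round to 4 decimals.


FISTA on f(x) = 1*x^2 + 0*x + 1.83*|x|
L = 2, alpha = 0.3218
Iteration 1: beta = 0.0, y = -3.1741 + 0.0*(-3.1741 + 3.1741) = -3.1741
  grad(y) = -6.3482, v = y - alpha*grad = -1.1312
  prox(v) = soft_thresh(-1.1312, 0.5889) = -0.5424
Iteration 2: beta = 0.3333, y = -0.5424 + 0.3333*(-0.5424 + 3.1741) = 0.3349
  grad(y) = 0.6698, v = y - alpha*grad = 0.1194
  prox(v) = soft_thresh(0.1194, 0.5889) = 0.0
Iteration 3: beta = 0.5, y = 0.0 + 0.5*(0.0 + 0.5424) = 0.2712
  grad(y) = 0.5424, v = y - alpha*grad = 0.0966
  prox(v) = soft_thresh(0.0966, 0.5889) = 0.0
Iteration 4: beta = 0.6, y = 0.0 + 0.6*(0.0 - 0.0) = 0.0
  grad(y) = 0.0, v = y - alpha*grad = 0.0
  prox(v) = soft_thresh(0.0, 0.5889) = 0.0
f(x_4) = 1*0.0^2 + 0*0.0 + 1.83*|0.0| = 0.0


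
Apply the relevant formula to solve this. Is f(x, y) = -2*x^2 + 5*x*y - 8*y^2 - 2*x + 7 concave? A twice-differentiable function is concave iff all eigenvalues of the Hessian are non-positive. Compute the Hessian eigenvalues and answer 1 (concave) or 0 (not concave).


The Hessian of f(x,y) = -2*x^2 + 5*x*y - 8*y^2 - 2*x + 7 is:
H = [[-4, 5], [5, -16]]
Trace = -4 - 16 = -20
Determinant = -4*-16 - (5)^2 = 39
Discriminant = (-20)^2 - 4*39 = 244.0
Eigenvalues: lambda_1 = -17.8102, lambda_2 = -2.1898
The function is concave.

1


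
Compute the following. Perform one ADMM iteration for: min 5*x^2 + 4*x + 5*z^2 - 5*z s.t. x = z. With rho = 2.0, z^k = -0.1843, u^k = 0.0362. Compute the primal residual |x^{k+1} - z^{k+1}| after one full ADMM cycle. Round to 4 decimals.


ADMM iteration with rho = 2.0, z^k = -0.1843, u^k = 0.0362
Step 1: x-update.
Minimize 5*x^2 + 4*x + (2.0/2)*(x + 0.1843 + 0.0362)^2
FOC: (2*5 + 2.0)*x = -4 + 2.0*(-0.1843 - 0.0362)
x^{k+1} = -0.3701
Step 2: z-update.
Minimize 5*z^2 - 5*z + (2.0/2)*(-0.3701 - z + 0.0362)^2
FOC: (2*5 + 2.0)*z = 5 + 2.0*(-0.3701 + 0.0362)
z^{k+1} = 0.361
Step 3: u-update.
u^{k+1} = 0.0362 - 0.3701 - 0.361 = -0.6949
Step 4: Primal residual = |-0.3701 - 0.361| = 0.7311


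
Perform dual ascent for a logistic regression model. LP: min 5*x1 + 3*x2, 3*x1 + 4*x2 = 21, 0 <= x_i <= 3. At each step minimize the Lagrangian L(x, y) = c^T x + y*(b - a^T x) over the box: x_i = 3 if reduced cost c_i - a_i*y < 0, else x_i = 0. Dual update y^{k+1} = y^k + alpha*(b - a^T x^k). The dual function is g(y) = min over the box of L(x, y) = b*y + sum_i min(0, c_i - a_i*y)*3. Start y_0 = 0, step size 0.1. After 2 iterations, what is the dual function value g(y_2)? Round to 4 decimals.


Dual ascent for LP: min 5*x1 + 3*x2, 3*x1 + 4*x2 = 21, 0 <= x_i <= 3
Step 1: y^k = 0.0, reduced costs: (5.0, 3.0)
  x^k = (0.0, 0.0), subgradient = b - a^T x = 21.0
  y^{k+1} = 0.0 + 0.1*21.0 = 2.1
Step 2: y^k = 2.1, reduced costs: (-1.3, -5.4)
  x^k = (3.0, 3.0), subgradient = b - a^T x = 0.0
  y^{k+1} = 2.1 + 0.1*0.0 = 2.1
Dual objective at y_2 = 2.1: reduced costs (-1.3, -5.4), box minimizer x = (3.0, 3.0)
g(y_2) = b*y + (c1 - a1*y)*x1 + (c2 - a2*y)*x2 = 21*2.1 + (-1.3)*3.0 + (-5.4)*3.0 = 44.1 - 3.9 - 16.2 = 24.0


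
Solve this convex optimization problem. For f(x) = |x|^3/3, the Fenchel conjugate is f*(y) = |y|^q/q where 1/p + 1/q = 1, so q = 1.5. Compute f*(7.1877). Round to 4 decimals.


The conjugate exponent q satisfies 1/p + 1/q = 1.
p = 3, so q = 3/(3 - 1) = 1.5
|y|^q = 7.1877^1.5 = 19.2701
f*(7.1877) = 19.2701 / 1.5 = 12.8468


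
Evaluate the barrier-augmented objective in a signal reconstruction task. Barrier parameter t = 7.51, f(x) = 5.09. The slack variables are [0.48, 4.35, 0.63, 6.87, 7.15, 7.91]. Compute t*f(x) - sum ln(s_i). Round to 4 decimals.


Step 1: Compute log-barrier.
ln values: [-0.734, 1.4702, -0.462, 1.9272, 1.9671, 2.0681]
phi = -(-0.734 + 1.4702 - 0.462 + 1.9272 + 1.9671 + 2.0681) = -6.2366
Step 2: Compute augmented objective.
t*f(x) = 7.51*5.09 = 38.2259
Total = 38.2259 - 6.2366 = 31.9893


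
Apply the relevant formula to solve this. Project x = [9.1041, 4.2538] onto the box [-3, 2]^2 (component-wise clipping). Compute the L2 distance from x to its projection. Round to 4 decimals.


Project each component onto [-3, 2].
clip(9.1041) = 2.0, clip(4.2538) = 2.0
Projection = [2.0, 2.0]
Squared diffs: [50.4682, 5.0796]
Distance = sqrt(55.5478) = 7.453


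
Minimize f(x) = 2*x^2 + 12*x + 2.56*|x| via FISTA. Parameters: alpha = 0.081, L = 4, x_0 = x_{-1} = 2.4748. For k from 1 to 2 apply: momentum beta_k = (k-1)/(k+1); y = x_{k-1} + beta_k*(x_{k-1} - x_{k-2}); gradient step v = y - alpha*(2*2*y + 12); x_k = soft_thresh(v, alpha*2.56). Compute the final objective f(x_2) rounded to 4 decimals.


FISTA on f(x) = 2*x^2 + 12*x + 2.56*|x|
L = 4, alpha = 0.081
Iteration 1: beta = 0.0, y = 2.4748 + 0.0*(2.4748 - 2.4748) = 2.4748
  grad(y) = 21.8992, v = y - alpha*grad = 0.701
  prox(v) = soft_thresh(0.701, 0.2074) = 0.4936
Iteration 2: beta = 0.3333, y = 0.4936 + 0.3333*(0.4936 - 2.4748) = -0.1668
  grad(y) = 11.3328, v = y - alpha*grad = -1.0848
  prox(v) = soft_thresh(-1.0848, 0.2074) = -0.8774
f(x_2) = 2*(-0.8774)^2 + 12*(-0.8774) + 2.56*|-0.8774| = -6.7429


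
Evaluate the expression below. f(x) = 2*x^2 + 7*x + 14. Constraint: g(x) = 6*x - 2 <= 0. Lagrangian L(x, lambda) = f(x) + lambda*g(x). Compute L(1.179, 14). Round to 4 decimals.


Step 1: Evaluate f(x).
f(1.179) = 2*1.179^2 + 7*1.179 + 14 = 25.0331
Step 2: Evaluate g(x).
g(1.179) = 6*1.179 - 2 = 5.074
Step 3: Compute Lagrangian.
L = 25.0331 + 14*5.074 = 96.0691


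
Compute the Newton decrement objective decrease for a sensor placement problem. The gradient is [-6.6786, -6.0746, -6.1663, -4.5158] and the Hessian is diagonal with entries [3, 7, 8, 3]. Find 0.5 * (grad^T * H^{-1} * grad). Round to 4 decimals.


Step 1: H is diagonal, so H^(-1) * g = [-2.2262, -0.8678, -0.7708, -1.5053].
Step 2: g^T H^(-1) g = sum_i g_i^2 / H_ii
  = (-6.6786)^2/3 + (-6.0746)^2/7 + (-6.1663)^2/8 + (-4.5158)^2/3
  = 14.8679 + 5.2715 + 4.7529 + 6.7975 = 31.6898
Step 3: Objective decrease = 0.5 * g^T H^(-1) g = 15.8449


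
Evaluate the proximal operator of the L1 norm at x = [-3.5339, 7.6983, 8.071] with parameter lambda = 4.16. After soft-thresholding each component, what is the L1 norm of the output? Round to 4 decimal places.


Soft-thresholding with lambda = 4.16:
prox(-3.5339) = sign(-3.5339)*max(|-3.5339| - 4.16, 0) = 0.0
prox(7.6983) = sign(7.6983)*max(|7.6983| - 4.16, 0) = 3.5383
prox(8.071) = sign(8.071)*max(|8.071| - 4.16, 0) = 3.911
prox(x) = [0.0, 3.5383, 3.911]
||prox(x)||_1 = 0.0 + 3.5383 + 3.911 = 7.4493


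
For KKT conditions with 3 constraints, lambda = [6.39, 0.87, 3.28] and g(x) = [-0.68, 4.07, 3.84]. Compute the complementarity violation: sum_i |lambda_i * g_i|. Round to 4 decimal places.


KKT complementary slackness check:
lambda_1 * g_1 = 6.39 * -0.68 = -4.3452
lambda_2 * g_2 = 0.87 * 4.07 = 3.5409
lambda_3 * g_3 = 3.28 * 3.84 = 12.5952
Total violation = 4.3452 + 3.5409 + 12.5952 = 20.4813


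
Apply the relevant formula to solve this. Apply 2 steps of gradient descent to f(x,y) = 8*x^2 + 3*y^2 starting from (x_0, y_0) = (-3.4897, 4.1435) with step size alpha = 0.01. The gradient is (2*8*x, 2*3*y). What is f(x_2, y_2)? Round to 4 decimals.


Gradient descent on f(x,y) = 8*x^2 + 3*y^2.
Starting point: (-3.4897, 4.1435), alpha = 0.01
Step 1: grad_x = 2*8*-3.4897 = -55.8352, grad_y = 2*3*4.1435 = 24.861
  x_1 = -3.4897 - 0.01*-55.8352 = -2.9313
  y_1 = 4.1435 - 0.01*24.861 = 3.8949
Step 2: grad_x = 2*8*-2.9313 = -46.9016, grad_y = 2*3*3.8949 = 23.3693
  x_2 = -2.9313 - 0.01*-46.9016 = -2.4623
  y_2 = 3.8949 - 0.01*23.3693 = 3.6612
f(-2.4623, 3.6612) = 8*(-2.4623)^2 + 3*3.6612^2 = 88.7177


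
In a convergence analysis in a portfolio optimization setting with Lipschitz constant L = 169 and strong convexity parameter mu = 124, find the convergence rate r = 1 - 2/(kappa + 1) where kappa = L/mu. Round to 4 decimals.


Step 1: Compute the condition number.
kappa = L/mu = 169/124 = 1.3629
Step 2: Compute the convergence rate.
r = 1 - 2/(kappa + 1) = 1 - 2*mu/(L + mu) = (L - mu)/(L + mu) = 45/293 = 0.1536


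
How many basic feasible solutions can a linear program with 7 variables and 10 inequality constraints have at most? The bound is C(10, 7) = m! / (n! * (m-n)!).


Each vertex corresponds to some choice of n active constraints out of m, so the number of vertices is at most C(m, n) = m! / (n!(m-n)!).
m = 10, n = 7
Numerator: 10 * 9 * 8 * 7 * 6 * 5 * 4
Denominator: 7! = 5040
C(10, 7) = 120


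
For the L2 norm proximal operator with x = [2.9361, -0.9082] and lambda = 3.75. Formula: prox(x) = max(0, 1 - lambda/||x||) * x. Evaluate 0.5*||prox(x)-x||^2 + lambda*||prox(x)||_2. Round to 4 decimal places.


Step 1: Compute ||x||.
||x|| = 3.0734
Step 2: Compute scaling factor.
scale = max(0, 1 - 3.75/3.0734) = 0.0
Step 3: prox(x) = [0.0, -0.0]
||prox(x)|| = 0.0
Step 4: Proximal objective.
0.5*||prox-x||^2 = 4.7228
lambda*||prox|| = 0.0
Total = 4.7228


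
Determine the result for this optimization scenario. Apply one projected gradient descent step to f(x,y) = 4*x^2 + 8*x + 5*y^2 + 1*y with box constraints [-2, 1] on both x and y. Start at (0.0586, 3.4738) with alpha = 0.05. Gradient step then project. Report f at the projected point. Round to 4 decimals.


Step 1: Compute gradient at (0.0586, 3.4738).
grad_x = 2*4*0.0586 + 8 = 8.4688
grad_y = 2*5*3.4738 + 1 = 35.738
Step 2: Gradient step.
x_raw = 0.0586 - 0.05*8.4688 = -0.3648
y_raw = 3.4738 - 0.05*35.738 = 1.6869
Step 3: Project onto [-2, 1].
x_proj = clip(-0.3648) = -0.3648
y_proj = clip(1.6869) = 1.0
Step 4: Evaluate f.
f(-0.3648, 1.0) = 3.6137


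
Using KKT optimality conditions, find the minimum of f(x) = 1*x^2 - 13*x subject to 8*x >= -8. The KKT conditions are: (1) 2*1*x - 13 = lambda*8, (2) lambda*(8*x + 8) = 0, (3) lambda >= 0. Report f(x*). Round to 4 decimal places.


Step 1: Try lambda = 0 (constraint inactive).
Stationarity: 2*1*x - 13 = 0
x* = 13/(2*1) = 6.5
Check constraint: 8*6.5 = 52.0 >= -8 -- satisfied.
Step 2: Compute optimal value.
f(x*) = 1*6.5^2 - 13*6.5 = -42.25


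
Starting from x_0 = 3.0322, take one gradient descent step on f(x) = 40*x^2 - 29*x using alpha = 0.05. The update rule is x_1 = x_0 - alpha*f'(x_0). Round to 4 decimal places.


We compute the gradient at x_0 and apply the update.
f'(x) = 80*x - 29
f'(3.0322) = 80*3.0322 - 29 = 213.576
x_1 = 3.0322 - 0.05*213.576 = -7.6466


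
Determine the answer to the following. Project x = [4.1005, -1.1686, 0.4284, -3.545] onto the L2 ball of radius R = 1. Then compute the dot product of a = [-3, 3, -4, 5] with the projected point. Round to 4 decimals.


Step 1: Compute ||x|| (intermediates to 6 decimals).
||x|| = sqrt(4.1005^2 + (-1.1686)^2 + 0.4284^2 + (-3.545)^2) = 5.5615
Step 2: Project.
Since ||x|| > R, scale = R/||x|| = 1/5.5615 = 0.179808, proj(x) = scale * x
proj(x) = [0.737303, -0.210124, 0.07703, -0.637419]
Step 3: Dot product.
a^T * proj(x) = -3*0.737303 + 3*(-0.210124) - 4*0.07703 + 5*(-0.637419) = -6.3375


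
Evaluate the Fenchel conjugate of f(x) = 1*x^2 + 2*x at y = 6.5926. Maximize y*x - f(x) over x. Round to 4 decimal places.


f*(y) = sup_x {y*x - a*x^2 - b*x} = sup_x {(y-b)*x - a*x^2}
FOC: (y - b) - 2a*x = 0 => x* = (y - b)/(2a)
x* = (6.5926 - 2)/(2*1) = 2.2963
f*(6.5926) = (y-b)^2/(4a) = (6.5926 - 2)^2/(4*1)
= 21.092/4 = 5.273


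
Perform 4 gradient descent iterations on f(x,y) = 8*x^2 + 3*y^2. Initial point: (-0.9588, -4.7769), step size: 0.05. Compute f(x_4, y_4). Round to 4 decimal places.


Gradient descent on f(x,y) = 8*x^2 + 3*y^2.
Starting point: (-0.9588, -4.7769), alpha = 0.05
Step 1: grad_x = 2*8*-0.9588 = -15.3408, grad_y = 2*3*-4.7769 = -28.6614
  x_1 = -0.9588 - 0.05*-15.3408 = -0.1918
  y_1 = -4.7769 - 0.05*-28.6614 = -3.3438
Step 2: grad_x = 2*8*-0.1918 = -3.0682, grad_y = 2*3*-3.3438 = -20.063
  x_2 = -0.1918 - 0.05*-3.0682 = -0.0384
  y_2 = -3.3438 - 0.05*-20.063 = -2.3407
Step 3: grad_x = 2*8*-0.0384 = -0.6136, grad_y = 2*3*-2.3407 = -14.0441
  x_3 = -0.0384 - 0.05*-0.6136 = -0.0077
  y_3 = -2.3407 - 0.05*-14.0441 = -1.6385
Step 4: grad_x = 2*8*-0.0077 = -0.1227, grad_y = 2*3*-1.6385 = -9.8309
  x_4 = -0.0077 - 0.05*-0.1227 = -0.0015
  y_4 = -1.6385 - 0.05*-9.8309 = -1.1469
f(-0.0015, -1.1469) = 8*(-0.0015)^2 + 3*(-1.1469)^2 = 3.9464


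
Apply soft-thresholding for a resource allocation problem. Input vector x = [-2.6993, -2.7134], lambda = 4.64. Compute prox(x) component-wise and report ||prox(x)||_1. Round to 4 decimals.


Soft-thresholding with lambda = 4.64:
prox(-2.6993) = sign(-2.6993)*max(|-2.6993| - 4.64, 0) = 0.0
prox(-2.7134) = sign(-2.7134)*max(|-2.7134| - 4.64, 0) = 0.0
prox(x) = [0.0, 0.0]
||prox(x)||_1 = 0.0 + 0.0 = 0.0


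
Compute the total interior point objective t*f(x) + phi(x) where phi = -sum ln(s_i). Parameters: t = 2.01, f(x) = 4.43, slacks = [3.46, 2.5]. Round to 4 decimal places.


Step 1: Compute log-barrier.
ln values: [1.2413, 0.9163]
phi = -(1.2413 + 0.9163) = -2.1576
Step 2: Compute augmented objective.
t*f(x) = 2.01*4.43 = 8.9043
Total = 8.9043 - 2.1576 = 6.7467


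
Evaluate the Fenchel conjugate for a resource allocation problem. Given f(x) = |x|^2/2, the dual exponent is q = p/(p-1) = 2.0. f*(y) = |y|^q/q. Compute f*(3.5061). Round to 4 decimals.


The conjugate exponent q satisfies 1/p + 1/q = 1.
p = 2, so q = 2/(2 - 1) = 2.0
|y|^q = 3.5061^2.0 = 12.2927
f*(3.5061) = 12.2927 / 2.0 = 6.1464


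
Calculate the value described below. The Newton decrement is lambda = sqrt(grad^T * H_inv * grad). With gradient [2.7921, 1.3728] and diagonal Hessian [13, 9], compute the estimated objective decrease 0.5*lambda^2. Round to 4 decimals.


Step 1: H is diagonal, so H^(-1) * g = [0.2148, 0.1525].
Step 2: g^T H^(-1) g = sum_i g_i^2 / H_ii
  = (2.7921)^2/13 + (1.3728)^2/9
  = 0.5997 + 0.2094 = 0.8091
Step 3: Objective decrease = 0.5 * g^T H^(-1) g = 0.4045


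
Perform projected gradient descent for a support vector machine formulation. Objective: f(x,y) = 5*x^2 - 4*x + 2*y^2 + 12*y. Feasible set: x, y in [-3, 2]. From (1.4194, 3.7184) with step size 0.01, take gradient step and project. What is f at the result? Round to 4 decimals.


Step 1: Compute gradient at (1.4194, 3.7184).
grad_x = 2*5*1.4194 - 4 = 10.194
grad_y = 2*2*3.7184 + 12 = 26.8736
Step 2: Gradient step.
x_raw = 1.4194 - 0.01*10.194 = 1.3175
y_raw = 3.7184 - 0.01*26.8736 = 3.4497
Step 3: Project onto [-3, 2].
x_proj = clip(1.3175) = 1.3175
y_proj = clip(3.4497) = 2.0
Step 4: Evaluate f.
f(1.3175, 2.0) = 35.4087


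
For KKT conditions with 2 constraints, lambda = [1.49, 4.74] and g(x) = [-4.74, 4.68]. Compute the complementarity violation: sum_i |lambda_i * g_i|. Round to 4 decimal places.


KKT complementary slackness check:
lambda_1 * g_1 = 1.49 * -4.74 = -7.0626
lambda_2 * g_2 = 4.74 * 4.68 = 22.1832
Total violation = 7.0626 + 22.1832 = 29.2458


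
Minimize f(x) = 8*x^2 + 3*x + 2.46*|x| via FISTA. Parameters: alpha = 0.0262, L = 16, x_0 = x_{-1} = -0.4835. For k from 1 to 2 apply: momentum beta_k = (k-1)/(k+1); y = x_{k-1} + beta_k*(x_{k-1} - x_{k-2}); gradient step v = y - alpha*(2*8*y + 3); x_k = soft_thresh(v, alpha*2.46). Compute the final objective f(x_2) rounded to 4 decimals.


FISTA on f(x) = 8*x^2 + 3*x + 2.46*|x|
L = 16, alpha = 0.0262
Iteration 1: beta = 0.0, y = -0.4835 + 0.0*(-0.4835 + 0.4835) = -0.4835
  grad(y) = -4.736, v = y - alpha*grad = -0.3594
  prox(v) = soft_thresh(-0.3594, 0.0645) = -0.295
Iteration 2: beta = 0.3333, y = -0.295 + 0.3333*(-0.295 + 0.4835) = -0.2321
  grad(y) = -0.7139, v = y - alpha*grad = -0.2134
  prox(v) = soft_thresh(-0.2134, 0.0645) = -0.149
f(x_2) = 8*(-0.149)^2 + 3*(-0.149) + 2.46*|-0.149| = 0.0971


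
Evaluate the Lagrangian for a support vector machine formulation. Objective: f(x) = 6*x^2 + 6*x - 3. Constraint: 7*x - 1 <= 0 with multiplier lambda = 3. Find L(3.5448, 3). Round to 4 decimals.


Step 1: Evaluate f(x).
f(3.5448) = 6*3.5448^2 + 6*3.5448 - 3 = 93.6624
Step 2: Evaluate g(x).
g(3.5448) = 7*3.5448 - 1 = 23.8136
Step 3: Compute Lagrangian.
L = 93.6624 + 3*23.8136 = 165.1032


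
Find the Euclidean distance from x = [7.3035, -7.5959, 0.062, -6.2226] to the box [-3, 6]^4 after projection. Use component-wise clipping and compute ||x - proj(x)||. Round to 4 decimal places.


Project each component onto [-3, 6].
clip(7.3035) = 6.0, clip(-7.5959) = -3.0, clip(0.062) = 0.062, clip(-6.2226) = -3.0
Projection = [6.0, -3.0, 0.062, -3.0]
Squared diffs: [1.6991, 21.1223, 0.0, 10.3852]
Distance = sqrt(33.2066) = 5.7625


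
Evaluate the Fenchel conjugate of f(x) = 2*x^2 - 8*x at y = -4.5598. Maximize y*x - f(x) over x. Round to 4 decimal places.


f*(y) = sup_x {y*x - a*x^2 - b*x} = sup_x {(y-b)*x - a*x^2}
FOC: (y - b) - 2a*x = 0 => x* = (y - b)/(2a)
x* = (-4.5598 + 8)/(2*2) = 0.8601
f*(-4.5598) = (y-b)^2/(4a) = (-4.5598 + 8)^2/(4*2)
= 11.835/8 = 1.4794


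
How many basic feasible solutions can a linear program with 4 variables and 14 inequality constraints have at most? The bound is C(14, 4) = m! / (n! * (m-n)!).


Each vertex corresponds to some choice of n active constraints out of m, so the number of vertices is at most C(m, n) = m! / (n!(m-n)!).
m = 14, n = 4
Numerator: 14 * 13 * 12 * 11
Denominator: 4! = 24
C(14, 4) = 1001


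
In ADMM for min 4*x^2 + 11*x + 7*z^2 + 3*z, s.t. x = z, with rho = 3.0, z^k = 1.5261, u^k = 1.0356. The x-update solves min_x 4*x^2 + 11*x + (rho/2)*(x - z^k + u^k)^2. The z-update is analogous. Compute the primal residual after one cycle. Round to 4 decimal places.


ADMM iteration with rho = 3.0, z^k = 1.5261, u^k = 1.0356
Step 1: x-update.
Minimize 4*x^2 + 11*x + (3.0/2)*(x - 1.5261 + 1.0356)^2
FOC: (2*4 + 3.0)*x = -11 + 3.0*(1.5261 - 1.0356)
x^{k+1} = -0.8662
Step 2: z-update.
Minimize 7*z^2 + 3*z + (3.0/2)*(-0.8662 - z + 1.0356)^2
FOC: (2*7 + 3.0)*z = -3 + 3.0*(-0.8662 + 1.0356)
z^{k+1} = -0.1466
Step 3: u-update.
u^{k+1} = 1.0356 - 0.8662 + 0.1466 = 0.316
Step 4: Primal residual = |-0.8662 + 0.1466| = 0.7196


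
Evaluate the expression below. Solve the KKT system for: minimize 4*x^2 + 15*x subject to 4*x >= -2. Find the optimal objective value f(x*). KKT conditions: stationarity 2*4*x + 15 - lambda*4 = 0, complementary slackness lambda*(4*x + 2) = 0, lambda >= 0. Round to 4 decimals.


Step 1: Try lambda = 0 (constraint inactive).
x_unc = -15/(2*4) = -1.875
Check: 4*-1.875 = -7.5 < -2 -- violated!
Step 2: Constraint must be active: 4*x = -2
x* = -2/4 = -0.5
lambda = (2*4*(-0.5) + 15)/4 = 2.75
Step 3: Compute optimal value.
f(x*) = 4*(-0.5)^2 + 15*(-0.5) = -6.5


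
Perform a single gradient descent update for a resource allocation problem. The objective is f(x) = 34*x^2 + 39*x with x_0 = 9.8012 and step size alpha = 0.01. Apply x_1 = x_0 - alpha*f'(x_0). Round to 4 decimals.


We compute the gradient at x_0 and apply the update.
f'(x) = 68*x + 39
f'(9.8012) = 68*9.8012 + 39 = 705.4816
x_1 = 9.8012 - 0.01*705.4816 = 2.7464


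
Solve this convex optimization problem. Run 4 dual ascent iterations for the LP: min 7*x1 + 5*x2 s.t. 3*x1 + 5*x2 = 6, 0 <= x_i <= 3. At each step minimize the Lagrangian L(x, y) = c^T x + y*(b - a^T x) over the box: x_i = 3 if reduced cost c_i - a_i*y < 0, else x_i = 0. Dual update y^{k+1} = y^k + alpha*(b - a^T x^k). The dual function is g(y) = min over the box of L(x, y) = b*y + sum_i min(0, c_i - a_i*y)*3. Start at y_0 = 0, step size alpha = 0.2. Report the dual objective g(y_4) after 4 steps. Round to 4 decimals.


Dual ascent for LP: min 7*x1 + 5*x2, 3*x1 + 5*x2 = 6, 0 <= x_i <= 3
Step 1: y^k = 0.0, reduced costs: (7.0, 5.0)
  x^k = (0.0, 0.0), subgradient = b - a^T x = 6.0
  y^{k+1} = 0.0 + 0.2*6.0 = 1.2
Step 2: y^k = 1.2, reduced costs: (3.4, -1.0)
  x^k = (0.0, 3.0), subgradient = b - a^T x = -9.0
  y^{k+1} = 1.2 + 0.2*-9.0 = -0.6
Step 3: y^k = -0.6, reduced costs: (8.8, 8.0)
  x^k = (0.0, 0.0), subgradient = b - a^T x = 6.0
  y^{k+1} = -0.6 + 0.2*6.0 = 0.6
Step 4: y^k = 0.6, reduced costs: (5.2, 2.0)
  x^k = (0.0, 0.0), subgradient = b - a^T x = 6.0
  y^{k+1} = 0.6 + 0.2*6.0 = 1.8
Dual objective at y_4 = 1.8: reduced costs (1.6, -4.0), box minimizer x = (0.0, 3.0)
g(y_4) = b*y + (c1 - a1*y)*x1 + (c2 - a2*y)*x2 = 6*1.8 + 1.6*0.0 + (-4.0)*3.0 = 10.8 + 0.0 - 12.0 = -1.2


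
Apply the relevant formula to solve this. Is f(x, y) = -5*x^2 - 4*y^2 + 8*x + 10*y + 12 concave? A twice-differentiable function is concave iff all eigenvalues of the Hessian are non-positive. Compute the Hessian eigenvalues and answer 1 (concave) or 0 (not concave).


The Hessian of f(x,y) = -5*x^2 - 4*y^2 + 8*x + 10*y + 12 is:
H = [[-10, 0], [0, -8]]
Trace = -10 - 8 = -18
Determinant = -10*-8 - (0)^2 = 80
Discriminant = (-18)^2 - 4*80 = 4.0
Eigenvalues: lambda_1 = -10.0, lambda_2 = -8.0
The function is concave.

1


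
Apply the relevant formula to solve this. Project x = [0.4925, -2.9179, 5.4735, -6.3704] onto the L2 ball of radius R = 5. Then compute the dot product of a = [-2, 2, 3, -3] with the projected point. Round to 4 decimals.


Step 1: Compute ||x|| (intermediates to 6 decimals).
||x|| = sqrt(0.4925^2 + (-2.9179)^2 + 5.4735^2 + (-6.3704)^2) = 8.904937
Step 2: Project.
Since ||x|| > R, scale = R/||x|| = 5/8.904937 = 0.561486, proj(x) = scale * x
proj(x) = [0.276532, -1.63836, 3.073294, -3.57689]
Step 3: Dot product.
a^T * proj(x) = -2*0.276532 + 2*(-1.63836) + 3*3.073294 - 3*(-3.57689) = 16.1208


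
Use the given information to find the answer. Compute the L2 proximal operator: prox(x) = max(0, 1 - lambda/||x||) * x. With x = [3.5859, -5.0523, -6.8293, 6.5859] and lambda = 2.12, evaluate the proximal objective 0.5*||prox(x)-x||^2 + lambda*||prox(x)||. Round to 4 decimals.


Step 1: Compute ||x||.
||x|| = 11.3313
Step 2: Compute scaling factor.
scale = max(0, 1 - 2.12/11.3313) = 0.8129
Step 3: prox(x) = [2.915, -4.1071, -5.5516, 5.3537]
||prox(x)|| = 9.2113
Step 4: Proximal objective.
0.5*||prox-x||^2 = 2.2472
lambda*||prox|| = 19.528
Total = 21.7751


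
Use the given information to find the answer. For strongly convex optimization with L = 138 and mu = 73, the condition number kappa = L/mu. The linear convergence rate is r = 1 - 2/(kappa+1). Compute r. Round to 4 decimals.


Step 1: Compute the condition number.
kappa = L/mu = 138/73 = 1.8904
Step 2: Compute the convergence rate.
r = 1 - 2/(kappa + 1) = 1 - 2*mu/(L + mu) = (L - mu)/(L + mu) = 65/211 = 0.3081


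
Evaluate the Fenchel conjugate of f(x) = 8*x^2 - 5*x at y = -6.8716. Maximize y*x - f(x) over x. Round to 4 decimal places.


f*(y) = sup_x {y*x - a*x^2 - b*x} = sup_x {(y-b)*x - a*x^2}
FOC: (y - b) - 2a*x = 0 => x* = (y - b)/(2a)
x* = (-6.8716 + 5)/(2*8) = -0.117
f*(-6.8716) = (y-b)^2/(4a) = (-6.8716 + 5)^2/(4*8)
= 3.5029/32 = 0.1095


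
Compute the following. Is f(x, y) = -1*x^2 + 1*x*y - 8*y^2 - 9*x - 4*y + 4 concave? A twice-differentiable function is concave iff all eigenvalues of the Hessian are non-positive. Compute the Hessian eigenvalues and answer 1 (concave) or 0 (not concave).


The Hessian of f(x,y) = -1*x^2 + 1*x*y - 8*y^2 - 9*x - 4*y + 4 is:
H = [[-2, 1], [1, -16]]
Trace = -2 - 16 = -18
Determinant = -2*-16 - (1)^2 = 31
Discriminant = (-18)^2 - 4*31 = 200.0
Eigenvalues: lambda_1 = -16.0711, lambda_2 = -1.9289
The function is concave.

1


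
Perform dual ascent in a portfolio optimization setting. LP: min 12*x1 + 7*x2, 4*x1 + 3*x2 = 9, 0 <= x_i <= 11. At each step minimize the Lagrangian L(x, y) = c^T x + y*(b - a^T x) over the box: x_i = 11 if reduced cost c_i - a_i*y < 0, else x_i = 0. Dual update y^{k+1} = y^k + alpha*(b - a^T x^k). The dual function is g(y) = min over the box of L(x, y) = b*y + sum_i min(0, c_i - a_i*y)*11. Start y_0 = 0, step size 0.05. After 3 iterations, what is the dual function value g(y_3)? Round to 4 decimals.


Dual ascent for LP: min 12*x1 + 7*x2, 4*x1 + 3*x2 = 9, 0 <= x_i <= 11
Step 1: y^k = 0.0, reduced costs: (12.0, 7.0)
  x^k = (0.0, 0.0), subgradient = b - a^T x = 9.0
  y^{k+1} = 0.0 + 0.05*9.0 = 0.45
Step 2: y^k = 0.45, reduced costs: (10.2, 5.65)
  x^k = (0.0, 0.0), subgradient = b - a^T x = 9.0
  y^{k+1} = 0.45 + 0.05*9.0 = 0.9
Step 3: y^k = 0.9, reduced costs: (8.4, 4.3)
  x^k = (0.0, 0.0), subgradient = b - a^T x = 9.0
  y^{k+1} = 0.9 + 0.05*9.0 = 1.35
Dual objective at y_3 = 1.35: reduced costs (6.6, 2.95), box minimizer x = (0.0, 0.0)
g(y_3) = b*y + (c1 - a1*y)*x1 + (c2 - a2*y)*x2 = 9*1.35 + 6.6*0.0 + 2.95*0.0 = 12.15 + 0.0 + 0.0 = 12.15


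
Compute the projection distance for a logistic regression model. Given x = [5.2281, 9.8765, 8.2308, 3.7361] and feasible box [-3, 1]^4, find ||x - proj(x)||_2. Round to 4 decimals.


Project each component onto [-3, 1].
clip(5.2281) = 1.0, clip(9.8765) = 1.0, clip(8.2308) = 1.0, clip(3.7361) = 1.0
Projection = [1.0, 1.0, 1.0, 1.0]
Squared diffs: [17.8768, 78.7923, 52.2845, 7.4862]
Distance = sqrt(156.4398) = 12.5076


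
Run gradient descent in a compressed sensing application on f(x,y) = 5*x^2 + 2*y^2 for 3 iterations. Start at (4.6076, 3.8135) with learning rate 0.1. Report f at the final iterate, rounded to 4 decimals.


Gradient descent on f(x,y) = 5*x^2 + 2*y^2.
Starting point: (4.6076, 3.8135), alpha = 0.1
Step 1: grad_x = 2*5*4.6076 = 46.076, grad_y = 2*2*3.8135 = 15.254
  x_1 = 4.6076 - 0.1*46.076 = 0.0
  y_1 = 3.8135 - 0.1*15.254 = 2.2881
Step 2: grad_x = 2*5*0.0 = 0.0, grad_y = 2*2*2.2881 = 9.1524
  x_2 = 0.0 - 0.1*0.0 = 0.0
  y_2 = 2.2881 - 0.1*9.1524 = 1.3729
Step 3: grad_x = 2*5*0.0 = 0.0, grad_y = 2*2*1.3729 = 5.4914
  x_3 = 0.0 - 0.1*0.0 = 0.0
  y_3 = 1.3729 - 0.1*5.4914 = 0.8237
f(0.0, 0.8237) = 5*0.0^2 + 2*0.8237^2 = 1.357


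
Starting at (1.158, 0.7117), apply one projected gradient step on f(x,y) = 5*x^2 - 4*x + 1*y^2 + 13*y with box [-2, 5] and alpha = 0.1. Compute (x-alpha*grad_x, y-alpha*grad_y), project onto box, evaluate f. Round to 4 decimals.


Step 1: Compute gradient at (1.158, 0.7117).
grad_x = 2*5*1.158 - 4 = 7.58
grad_y = 2*1*0.7117 + 13 = 14.4234
Step 2: Gradient step.
x_raw = 1.158 - 0.1*7.58 = 0.4
y_raw = 0.7117 - 0.1*14.4234 = -0.7306
Step 3: Project onto [-2, 5].
x_proj = clip(0.4) = 0.4
y_proj = clip(-0.7306) = -0.7306
Step 4: Evaluate f.
f(0.4, -0.7306) = -9.7645


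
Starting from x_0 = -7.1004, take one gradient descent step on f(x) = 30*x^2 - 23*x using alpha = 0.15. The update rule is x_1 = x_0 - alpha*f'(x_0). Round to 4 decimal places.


We compute the gradient at x_0 and apply the update.
f'(x) = 60*x - 23
f'(-7.1004) = 60*-7.1004 - 23 = -449.024
x_1 = -7.1004 - 0.15*-449.024 = 60.2532


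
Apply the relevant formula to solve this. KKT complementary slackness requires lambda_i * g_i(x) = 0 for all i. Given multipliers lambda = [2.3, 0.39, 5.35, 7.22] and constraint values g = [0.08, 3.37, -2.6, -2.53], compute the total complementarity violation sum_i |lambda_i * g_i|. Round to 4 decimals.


KKT complementary slackness check:
lambda_1 * g_1 = 2.3 * 0.08 = 0.184
lambda_2 * g_2 = 0.39 * 3.37 = 1.3143
lambda_3 * g_3 = 5.35 * -2.6 = -13.91
lambda_4 * g_4 = 7.22 * -2.53 = -18.2666
Total violation = 0.184 + 1.3143 + 13.91 + 18.2666 = 33.6749


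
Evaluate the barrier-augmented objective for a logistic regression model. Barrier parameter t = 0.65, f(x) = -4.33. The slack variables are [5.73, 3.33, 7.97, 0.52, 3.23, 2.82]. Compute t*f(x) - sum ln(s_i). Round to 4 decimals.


Step 1: Compute log-barrier.
ln values: [1.7457, 1.203, 2.0757, -0.6539, 1.1725, 1.0367]
phi = -(1.7457 + 1.203 + 2.0757 - 0.6539 + 1.1725 + 1.0367) = -6.5797
Step 2: Compute augmented objective.
t*f(x) = 0.65*-4.33 = -2.8145
Total = -2.8145 - 6.5797 = -9.3942


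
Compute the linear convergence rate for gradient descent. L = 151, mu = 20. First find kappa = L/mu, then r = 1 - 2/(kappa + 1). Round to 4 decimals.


Step 1: Compute the condition number.
kappa = L/mu = 151/20 = 7.55
Step 2: Compute the convergence rate.
r = 1 - 2/(kappa + 1) = 1 - 2*mu/(L + mu) = (L - mu)/(L + mu) = 131/171 = 0.7661


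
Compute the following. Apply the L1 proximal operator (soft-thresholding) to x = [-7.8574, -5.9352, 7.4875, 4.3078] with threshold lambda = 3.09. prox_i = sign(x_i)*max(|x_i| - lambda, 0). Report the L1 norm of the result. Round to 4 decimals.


Soft-thresholding with lambda = 3.09:
prox(-7.8574) = sign(-7.8574)*max(|-7.8574| - 3.09, 0) = -4.7674
prox(-5.9352) = sign(-5.9352)*max(|-5.9352| - 3.09, 0) = -2.8452
prox(7.4875) = sign(7.4875)*max(|7.4875| - 3.09, 0) = 4.3975
prox(4.3078) = sign(4.3078)*max(|4.3078| - 3.09, 0) = 1.2178
prox(x) = [-4.7674, -2.8452, 4.3975, 1.2178]
||prox(x)||_1 = 4.7674 + 2.8452 + 4.3975 + 1.2178 = 13.2279


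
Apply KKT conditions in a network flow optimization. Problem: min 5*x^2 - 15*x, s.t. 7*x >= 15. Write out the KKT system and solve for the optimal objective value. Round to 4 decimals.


Step 1: Try lambda = 0 (constraint inactive).
x_unc = 15/(2*5) = 1.5
Check: 7*1.5 = 10.5 < 15 -- violated!
Step 2: Constraint must be active: 7*x = 15
x* = 15/7 = 2.1429 (rounded; the exact value 15/7 is used below)
lambda = (2*5*(15/7) - 15)/7 = 0.9184
Step 3: Compute optimal value.
f(x*) = 5*(15/7)^2 - 15*(15/7) = -9.1837


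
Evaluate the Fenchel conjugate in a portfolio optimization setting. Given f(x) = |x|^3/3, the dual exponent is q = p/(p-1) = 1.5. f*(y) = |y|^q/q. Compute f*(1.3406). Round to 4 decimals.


The conjugate exponent q satisfies 1/p + 1/q = 1.
p = 3, so q = 3/(3 - 1) = 1.5
|y|^q = 1.3406^1.5 = 1.5522
f*(1.3406) = 1.5522 / 1.5 = 1.0348


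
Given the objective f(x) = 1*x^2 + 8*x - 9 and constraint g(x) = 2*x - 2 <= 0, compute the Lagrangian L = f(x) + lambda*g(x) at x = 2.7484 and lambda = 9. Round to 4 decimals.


Step 1: Evaluate f(x).
f(2.7484) = 1*2.7484^2 + 8*2.7484 - 9 = 20.5409
Step 2: Evaluate g(x).
g(2.7484) = 2*2.7484 - 2 = 3.4968
Step 3: Compute Lagrangian.
L = 20.5409 + 9*3.4968 = 52.0121


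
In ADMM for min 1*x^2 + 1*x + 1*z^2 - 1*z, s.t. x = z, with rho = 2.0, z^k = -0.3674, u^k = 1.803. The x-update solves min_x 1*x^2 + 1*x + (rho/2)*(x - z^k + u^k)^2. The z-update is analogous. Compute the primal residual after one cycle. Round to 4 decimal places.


ADMM iteration with rho = 2.0, z^k = -0.3674, u^k = 1.803
Step 1: x-update.
Minimize 1*x^2 + 1*x + (2.0/2)*(x + 0.3674 + 1.803)^2
FOC: (2*1 + 2.0)*x = -1 + 2.0*(-0.3674 - 1.803)
x^{k+1} = -1.3352
Step 2: z-update.
Minimize 1*z^2 - 1*z + (2.0/2)*(-1.3352 - z + 1.803)^2
FOC: (2*1 + 2.0)*z = 1 + 2.0*(-1.3352 + 1.803)
z^{k+1} = 0.4839
Step 3: u-update.
u^{k+1} = 1.803 - 1.3352 - 0.4839 = -0.0161
Step 4: Primal residual = |-1.3352 - 0.4839| = 1.8191


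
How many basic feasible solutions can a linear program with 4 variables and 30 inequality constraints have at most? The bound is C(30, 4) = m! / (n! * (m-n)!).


Each vertex corresponds to some choice of n active constraints out of m, so the number of vertices is at most C(m, n) = m! / (n!(m-n)!).
m = 30, n = 4
Numerator: 30 * 29 * 28 * 27
Denominator: 4! = 24
C(30, 4) = 27405


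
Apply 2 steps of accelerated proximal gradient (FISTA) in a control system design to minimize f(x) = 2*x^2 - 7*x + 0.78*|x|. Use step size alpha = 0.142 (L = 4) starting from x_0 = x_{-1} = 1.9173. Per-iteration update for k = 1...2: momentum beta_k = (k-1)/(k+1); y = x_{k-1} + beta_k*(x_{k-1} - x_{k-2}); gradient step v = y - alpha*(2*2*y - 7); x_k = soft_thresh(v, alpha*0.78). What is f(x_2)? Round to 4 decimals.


FISTA on f(x) = 2*x^2 - 7*x + 0.78*|x|
L = 4, alpha = 0.142
Iteration 1: beta = 0.0, y = 1.9173 + 0.0*(1.9173 - 1.9173) = 1.9173
  grad(y) = 0.6692, v = y - alpha*grad = 1.8223
  prox(v) = soft_thresh(1.8223, 0.1108) = 1.7115
Iteration 2: beta = 0.3333, y = 1.7115 + 0.3333*(1.7115 - 1.9173) = 1.6429
  grad(y) = -0.4283, v = y - alpha*grad = 1.7037
  prox(v) = soft_thresh(1.7037, 0.1108) = 1.593
f(x_2) = 2*1.593^2 - 7*1.593 + 0.78*|1.593| = -4.8332


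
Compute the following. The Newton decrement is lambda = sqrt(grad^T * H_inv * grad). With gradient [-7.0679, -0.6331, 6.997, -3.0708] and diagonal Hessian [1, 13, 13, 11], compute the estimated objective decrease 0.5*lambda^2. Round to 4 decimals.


Step 1: H is diagonal, so H^(-1) * g = [-7.0679, -0.0487, 0.5382, -0.2792].
Step 2: g^T H^(-1) g = sum_i g_i^2 / H_ii
  = (-7.0679)^2/1 + (-0.6331)^2/13 + (6.997)^2/13 + (-3.0708)^2/11
  = 49.9552 + 0.0308 + 3.766 + 0.8573 = 54.6093
Step 3: Objective decrease = 0.5 * g^T H^(-1) g = 27.3046


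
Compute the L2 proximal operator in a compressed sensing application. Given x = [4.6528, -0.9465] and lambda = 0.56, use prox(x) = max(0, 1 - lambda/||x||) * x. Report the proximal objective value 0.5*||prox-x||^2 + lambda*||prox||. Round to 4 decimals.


Step 1: Compute ||x||.
||x|| = 4.7481
Step 2: Compute scaling factor.
scale = max(0, 1 - 0.56/4.7481) = 0.8821
Step 3: prox(x) = [4.104, -0.8349]
||prox(x)|| = 4.1881
Step 4: Proximal objective.
0.5*||prox-x||^2 = 0.1568
lambda*||prox|| = 2.3453
Total = 2.5021


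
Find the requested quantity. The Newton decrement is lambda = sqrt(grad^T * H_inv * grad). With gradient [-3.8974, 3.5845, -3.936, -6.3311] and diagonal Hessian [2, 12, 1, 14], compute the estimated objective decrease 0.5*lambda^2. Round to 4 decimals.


Step 1: H is diagonal, so H^(-1) * g = [-1.9487, 0.2987, -3.936, -0.4522].
Step 2: g^T H^(-1) g = sum_i g_i^2 / H_ii
  = (-3.8974)^2/2 + (3.5845)^2/12 + (-3.936)^2/1 + (-6.3311)^2/14
  = 7.5949 + 1.0707 + 15.4921 + 2.8631 = 27.0207
Step 3: Objective decrease = 0.5 * g^T H^(-1) g = 13.5104


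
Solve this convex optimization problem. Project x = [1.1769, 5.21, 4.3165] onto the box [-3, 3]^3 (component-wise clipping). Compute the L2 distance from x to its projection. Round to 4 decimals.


Project each component onto [-3, 3].
clip(1.1769) = 1.1769, clip(5.21) = 3.0, clip(4.3165) = 3.0
Projection = [1.1769, 3.0, 3.0]
Squared diffs: [0.0, 4.8841, 1.7332]
Distance = sqrt(6.6173) = 2.5724


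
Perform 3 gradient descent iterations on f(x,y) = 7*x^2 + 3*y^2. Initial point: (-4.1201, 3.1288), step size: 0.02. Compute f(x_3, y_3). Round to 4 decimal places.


Gradient descent on f(x,y) = 7*x^2 + 3*y^2.
Starting point: (-4.1201, 3.1288), alpha = 0.02
Step 1: grad_x = 2*7*-4.1201 = -57.6814, grad_y = 2*3*3.1288 = 18.7728
  x_1 = -4.1201 - 0.02*-57.6814 = -2.9665
  y_1 = 3.1288 - 0.02*18.7728 = 2.7533
Step 2: grad_x = 2*7*-2.9665 = -41.5306, grad_y = 2*3*2.7533 = 16.5201
  x_2 = -2.9665 - 0.02*-41.5306 = -2.1359
  y_2 = 2.7533 - 0.02*16.5201 = 2.4229
Step 3: grad_x = 2*7*-2.1359 = -29.902, grad_y = 2*3*2.4229 = 14.5377
  x_3 = -2.1359 - 0.02*-29.902 = -1.5378
  y_3 = 2.4229 - 0.02*14.5377 = 2.1322
f(-1.5378, 2.1322) = 7*(-1.5378)^2 + 3*2.1322^2 = 30.1929


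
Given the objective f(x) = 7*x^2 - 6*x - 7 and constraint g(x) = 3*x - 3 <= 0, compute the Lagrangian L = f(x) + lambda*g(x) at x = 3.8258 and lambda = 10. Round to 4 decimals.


Step 1: Evaluate f(x).
f(3.8258) = 7*3.8258^2 - 6*3.8258 - 7 = 72.5024
Step 2: Evaluate g(x).
g(3.8258) = 3*3.8258 - 3 = 8.4774
Step 3: Compute Lagrangian.
L = 72.5024 + 10*8.4774 = 157.2764


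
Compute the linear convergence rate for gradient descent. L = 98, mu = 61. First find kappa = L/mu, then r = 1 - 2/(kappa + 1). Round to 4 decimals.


Step 1: Compute the condition number.
kappa = L/mu = 98/61 = 1.6066
Step 2: Compute the convergence rate.
r = 1 - 2/(kappa + 1) = 1 - 2*mu/(L + mu) = (L - mu)/(L + mu) = 37/159 = 0.2327


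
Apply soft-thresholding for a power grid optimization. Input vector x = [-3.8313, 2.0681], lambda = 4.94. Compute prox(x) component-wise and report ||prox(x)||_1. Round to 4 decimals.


Soft-thresholding with lambda = 4.94:
prox(-3.8313) = sign(-3.8313)*max(|-3.8313| - 4.94, 0) = 0.0
prox(2.0681) = sign(2.0681)*max(|2.0681| - 4.94, 0) = 0.0
prox(x) = [0.0, 0.0]
||prox(x)||_1 = 0.0 + 0.0 = 0.0


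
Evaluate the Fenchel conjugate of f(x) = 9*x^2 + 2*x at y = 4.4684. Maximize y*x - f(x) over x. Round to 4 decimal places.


f*(y) = sup_x {y*x - a*x^2 - b*x} = sup_x {(y-b)*x - a*x^2}
FOC: (y - b) - 2a*x = 0 => x* = (y - b)/(2a)
x* = (4.4684 - 2)/(2*9) = 0.1371
f*(4.4684) = (y-b)^2/(4a) = (4.4684 - 2)^2/(4*9)
= 6.093/36 = 0.1692


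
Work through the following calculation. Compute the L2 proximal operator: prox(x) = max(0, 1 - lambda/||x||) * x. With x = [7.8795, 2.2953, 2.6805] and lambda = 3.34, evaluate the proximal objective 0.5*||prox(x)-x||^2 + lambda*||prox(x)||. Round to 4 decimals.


Step 1: Compute ||x||.
||x|| = 8.6337
Step 2: Compute scaling factor.
scale = max(0, 1 - 3.34/8.6337) = 0.6131
Step 3: prox(x) = [4.8313, 1.4073, 1.6435]
||prox(x)|| = 5.2937
Step 4: Proximal objective.
0.5*||prox-x||^2 = 5.5778
lambda*||prox|| = 17.681
Total = 23.2586


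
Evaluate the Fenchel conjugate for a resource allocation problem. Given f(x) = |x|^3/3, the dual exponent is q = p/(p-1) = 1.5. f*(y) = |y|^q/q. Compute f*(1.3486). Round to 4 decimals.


The conjugate exponent q satisfies 1/p + 1/q = 1.
p = 3, so q = 3/(3 - 1) = 1.5
|y|^q = 1.3486^1.5 = 1.5661
f*(1.3486) = 1.5661 / 1.5 = 1.0441


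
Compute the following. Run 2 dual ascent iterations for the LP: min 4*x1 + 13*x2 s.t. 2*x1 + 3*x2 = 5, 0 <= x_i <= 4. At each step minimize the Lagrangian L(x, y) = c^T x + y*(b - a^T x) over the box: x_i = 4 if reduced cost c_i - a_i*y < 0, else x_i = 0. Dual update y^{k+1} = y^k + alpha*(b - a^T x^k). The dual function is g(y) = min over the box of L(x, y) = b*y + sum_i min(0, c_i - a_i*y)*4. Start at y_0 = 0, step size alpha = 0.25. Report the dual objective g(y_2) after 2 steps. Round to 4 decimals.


Dual ascent for LP: min 4*x1 + 13*x2, 2*x1 + 3*x2 = 5, 0 <= x_i <= 4
Step 1: y^k = 0.0, reduced costs: (4.0, 13.0)
  x^k = (0.0, 0.0), subgradient = b - a^T x = 5.0
  y^{k+1} = 0.0 + 0.25*5.0 = 1.25
Step 2: y^k = 1.25, reduced costs: (1.5, 9.25)
  x^k = (0.0, 0.0), subgradient = b - a^T x = 5.0
  y^{k+1} = 1.25 + 0.25*5.0 = 2.5
Dual objective at y_2 = 2.5: reduced costs (-1.0, 5.5), box minimizer x = (4.0, 0.0)
g(y_2) = b*y + (c1 - a1*y)*x1 + (c2 - a2*y)*x2 = 5*2.5 + (-1.0)*4.0 + 5.5*0.0 = 12.5 - 4.0 + 0.0 = 8.5


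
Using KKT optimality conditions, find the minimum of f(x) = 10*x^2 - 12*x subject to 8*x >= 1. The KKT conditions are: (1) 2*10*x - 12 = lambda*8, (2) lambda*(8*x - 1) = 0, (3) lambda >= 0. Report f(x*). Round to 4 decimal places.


Step 1: Try lambda = 0 (constraint inactive).
Stationarity: 2*10*x - 12 = 0
x* = 12/(2*10) = 0.6
Check constraint: 8*0.6 = 4.8 >= 1 -- satisfied.
Step 2: Compute optimal value.
f(x*) = 10*0.6^2 - 12*0.6 = -3.6


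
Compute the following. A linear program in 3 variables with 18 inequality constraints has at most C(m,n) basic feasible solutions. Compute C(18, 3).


Each vertex corresponds to some choice of n active constraints out of m, so the number of vertices is at most C(m, n) = m! / (n!(m-n)!).
m = 18, n = 3
Numerator: 18 * 17 * 16
Denominator: 3! = 6
C(18, 3) = 816
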